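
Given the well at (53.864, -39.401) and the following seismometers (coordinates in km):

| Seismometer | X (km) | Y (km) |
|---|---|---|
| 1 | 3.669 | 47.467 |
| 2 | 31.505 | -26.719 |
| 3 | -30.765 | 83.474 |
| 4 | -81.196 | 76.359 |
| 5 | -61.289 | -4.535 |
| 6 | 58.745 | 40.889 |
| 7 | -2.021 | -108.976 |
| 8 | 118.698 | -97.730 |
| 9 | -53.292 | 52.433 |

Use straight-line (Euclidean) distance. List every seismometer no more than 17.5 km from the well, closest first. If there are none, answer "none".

Distances from (53.864, -39.401):
1: 100.327 km
2: 25.705 km
3: 149.199 km
4: 177.881 km
5: 120.316 km
6: 80.438 km
7: 89.240 km
8: 87.211 km
9: 141.124 km
Threshold 17.5 km: none within range.

none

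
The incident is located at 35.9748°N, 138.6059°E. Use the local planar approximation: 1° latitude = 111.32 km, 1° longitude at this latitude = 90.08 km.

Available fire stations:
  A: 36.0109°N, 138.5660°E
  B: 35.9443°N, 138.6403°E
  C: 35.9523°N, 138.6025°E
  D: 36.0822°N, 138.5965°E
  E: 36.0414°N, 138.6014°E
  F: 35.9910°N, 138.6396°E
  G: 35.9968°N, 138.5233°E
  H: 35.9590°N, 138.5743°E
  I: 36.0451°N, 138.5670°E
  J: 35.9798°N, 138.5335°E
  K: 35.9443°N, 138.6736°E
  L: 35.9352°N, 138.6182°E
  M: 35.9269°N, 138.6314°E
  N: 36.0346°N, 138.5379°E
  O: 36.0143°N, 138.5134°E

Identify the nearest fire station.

Distances from 35.9748°N, 138.6059°E:
A: 5.3915 km
B: 4.5967 km
C: 2.5234 km
D: 11.9857 km
E: 7.4250 km
F: 3.5310 km
G: 7.8333 km
H: 3.3461 km
I: 8.5745 km
J: 6.5455 km
K: 6.9799 km
L: 4.5454 km
M: 5.8059 km
N: 9.0463 km
O: 9.4215 km
Minimum: C at 2.5234 km.

C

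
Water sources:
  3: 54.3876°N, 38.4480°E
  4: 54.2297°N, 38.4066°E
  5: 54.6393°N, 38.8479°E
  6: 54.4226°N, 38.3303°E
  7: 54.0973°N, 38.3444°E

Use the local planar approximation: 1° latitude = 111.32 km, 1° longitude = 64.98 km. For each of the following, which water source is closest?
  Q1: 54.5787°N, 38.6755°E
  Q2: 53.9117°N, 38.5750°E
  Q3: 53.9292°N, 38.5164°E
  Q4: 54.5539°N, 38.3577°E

Q1→5; Q2→7; Q3→7; Q4→6

Q1 at 54.5787°N, 38.6755°E:
  3: 25.9053 km
  4: 42.5991 km
  5: 13.0769 km
  6: 28.3746 km
  7: 57.7470 km
  → nearest: 5 (13.0769 km)
Q2 at 53.9117°N, 38.5750°E:
  3: 53.6161 km
  4: 37.0525 km
  5: 82.9149 km
  6: 59.0543 km
  7: 25.5227 km
  → nearest: 7 (25.5227 km)
Q3 at 53.9292°N, 38.5164°E:
  3: 51.2223 km
  4: 34.2041 km
  5: 81.9308 km
  6: 56.2408 km
  7: 21.7965 km
  → nearest: 7 (21.7965 km)
Q4 at 54.5539°N, 38.3577°E:
  3: 19.4202 km
  4: 36.2296 km
  5: 33.2416 km
  6: 14.7244 km
  7: 50.8361 km
  → nearest: 6 (14.7244 km)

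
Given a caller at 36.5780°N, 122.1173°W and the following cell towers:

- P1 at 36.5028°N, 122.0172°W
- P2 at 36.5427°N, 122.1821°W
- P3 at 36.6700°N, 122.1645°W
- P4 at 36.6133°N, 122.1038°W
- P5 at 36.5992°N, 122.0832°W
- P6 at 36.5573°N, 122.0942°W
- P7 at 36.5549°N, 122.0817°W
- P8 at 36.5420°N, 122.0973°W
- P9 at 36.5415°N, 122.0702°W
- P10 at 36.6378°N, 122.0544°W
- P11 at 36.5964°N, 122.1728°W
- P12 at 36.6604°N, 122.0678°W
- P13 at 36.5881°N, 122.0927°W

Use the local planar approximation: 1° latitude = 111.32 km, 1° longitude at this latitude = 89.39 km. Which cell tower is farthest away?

Distances from 36.5780°N, 122.1173°W:
P1: 12.2533 km
P2: 6.9996 km
P3: 11.0765 km
P4: 4.1107 km
P5: 3.8550 km
P6: 3.0941 km
P7: 4.0914 km
P8: 4.3882 km
P9: 5.8511 km
P10: 8.7137 km
P11: 5.3673 km
P12: 10.1842 km
P13: 2.4698 km
Maximum: P1 at 12.2533 km.

P1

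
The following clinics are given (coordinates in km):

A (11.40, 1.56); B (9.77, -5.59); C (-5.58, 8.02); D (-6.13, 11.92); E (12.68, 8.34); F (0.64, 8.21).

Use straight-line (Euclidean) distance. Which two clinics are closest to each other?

Pairwise distances:
A–B: 7.33 km
A–C: 18.17 km
A–D: 20.36 km
A–E: 6.90 km
A–F: 12.65 km
B–C: 20.51 km
B–D: 23.65 km
B–E: 14.23 km
B–F: 16.55 km
C–D: 3.94 km
C–E: 18.26 km
C–F: 6.22 km
D–E: 19.15 km
D–F: 7.72 km
E–F: 12.04 km
Closest pair: C–D at 3.94 km.

C and D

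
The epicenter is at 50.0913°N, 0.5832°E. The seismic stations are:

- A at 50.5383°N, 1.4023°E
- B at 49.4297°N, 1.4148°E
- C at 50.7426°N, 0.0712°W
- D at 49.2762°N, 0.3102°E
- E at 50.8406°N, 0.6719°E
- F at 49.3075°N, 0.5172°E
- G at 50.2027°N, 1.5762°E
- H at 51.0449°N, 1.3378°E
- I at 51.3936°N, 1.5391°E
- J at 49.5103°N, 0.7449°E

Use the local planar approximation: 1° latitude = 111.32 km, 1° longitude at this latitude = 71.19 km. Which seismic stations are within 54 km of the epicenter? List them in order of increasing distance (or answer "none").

Distances from 50.0913°N, 0.5832°E:
A: 76.6572 km
B: 94.4937 km
C: 86.1799 km
D: 92.7950 km
E: 83.6508 km
F: 87.3790 km
G: 71.7712 km
H: 118.9734 km
I: 160.1492 km
J: 65.6934 km
Threshold 54 km: none within range.

none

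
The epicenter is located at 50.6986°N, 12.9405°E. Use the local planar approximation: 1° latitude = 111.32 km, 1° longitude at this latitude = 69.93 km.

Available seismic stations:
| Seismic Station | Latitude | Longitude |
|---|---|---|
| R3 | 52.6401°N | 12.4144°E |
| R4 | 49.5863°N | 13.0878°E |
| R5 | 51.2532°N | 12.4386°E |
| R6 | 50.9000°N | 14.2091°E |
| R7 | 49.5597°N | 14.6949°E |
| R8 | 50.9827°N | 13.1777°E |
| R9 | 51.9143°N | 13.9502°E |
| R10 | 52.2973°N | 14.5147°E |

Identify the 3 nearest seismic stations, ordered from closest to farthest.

R8, R5, R6

Distances from 50.6986°N, 12.9405°E:
R3: 219.2367 km
R4: 124.2490 km
R5: 71.0173 km
R6: 91.5024 km
R7: 176.4240 km
R8: 35.7120 km
R9: 152.6441 km
R10: 209.2625 km
Sorted: R8 (35.7120 km) < R5 (71.0173 km) < R6 (91.5024 km) < R4 (124.2490 km) < R9 (152.6441 km) < …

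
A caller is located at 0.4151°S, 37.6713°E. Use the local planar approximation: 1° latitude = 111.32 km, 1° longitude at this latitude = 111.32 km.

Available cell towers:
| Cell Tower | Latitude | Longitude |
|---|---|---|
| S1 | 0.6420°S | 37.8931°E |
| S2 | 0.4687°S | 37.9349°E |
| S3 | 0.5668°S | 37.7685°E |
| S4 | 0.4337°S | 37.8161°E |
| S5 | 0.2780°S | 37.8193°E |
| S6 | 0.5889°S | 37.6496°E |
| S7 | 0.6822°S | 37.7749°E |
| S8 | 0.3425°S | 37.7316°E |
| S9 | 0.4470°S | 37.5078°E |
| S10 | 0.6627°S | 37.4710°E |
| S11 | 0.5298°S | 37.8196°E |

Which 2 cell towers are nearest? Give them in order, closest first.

Distances from 0.4151°S, 37.6713°E:
S1: 35.3218 km
S2: 29.9444 km
S3: 20.0564 km
S4: 16.2516 km
S5: 22.4581 km
S6: 19.4976 km
S7: 31.8918 km
S8: 10.5059 km
S9: 18.5440 km
S10: 35.4526 km
S11: 20.8703 km
Sorted: S8 (10.5059 km) < S4 (16.2516 km) < S9 (18.5440 km) < S6 (19.4976 km) < …

S8, S4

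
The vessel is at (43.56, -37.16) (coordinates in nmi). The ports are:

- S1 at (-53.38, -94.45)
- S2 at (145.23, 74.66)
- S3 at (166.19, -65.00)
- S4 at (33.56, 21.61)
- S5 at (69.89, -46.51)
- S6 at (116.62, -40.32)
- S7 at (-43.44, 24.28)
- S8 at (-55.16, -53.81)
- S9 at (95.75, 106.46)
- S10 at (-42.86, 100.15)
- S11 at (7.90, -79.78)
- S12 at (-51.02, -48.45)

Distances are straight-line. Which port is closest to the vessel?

Distances from (43.56, -37.16):
S1: √((-96.94)² + (-57.29)²) = √(9397.3636 + 3282.1441) = 112.60 nmi
S2: √((101.67)² + (111.82)²) = √(10336.7889 + 12503.7124) = 151.13 nmi
S3: √((122.63)² + (-27.84)²) = √(15038.1169 + 775.0656) = 125.75 nmi
S4: √((-10.00)² + (58.77)²) = √(100.0000 + 3453.9129) = 59.61 nmi
S5: √((26.33)² + (-9.35)²) = √(693.2689 + 87.4225) = 27.94 nmi
S6: √((73.06)² + (-3.16)²) = √(5337.7636 + 9.9856) = 73.13 nmi
S7: √((-87.00)² + (61.44)²) = √(7569.0000 + 3774.8736) = 106.51 nmi
S8: √((-98.72)² + (-16.65)²) = √(9745.6384 + 277.2225) = 100.11 nmi
S9: √((52.19)² + (143.62)²) = √(2723.7961 + 20626.7044) = 152.81 nmi
S10: √((-86.42)² + (137.31)²) = √(7468.4164 + 18854.0361) = 162.24 nmi
S11: √((-35.66)² + (-42.62)²) = √(1271.6356 + 1816.4644) = 55.57 nmi
S12: √((-94.58)² + (-11.29)²) = √(8945.3764 + 127.4641) = 95.25 nmi
Minimum: S5 at 27.94 nmi.

S5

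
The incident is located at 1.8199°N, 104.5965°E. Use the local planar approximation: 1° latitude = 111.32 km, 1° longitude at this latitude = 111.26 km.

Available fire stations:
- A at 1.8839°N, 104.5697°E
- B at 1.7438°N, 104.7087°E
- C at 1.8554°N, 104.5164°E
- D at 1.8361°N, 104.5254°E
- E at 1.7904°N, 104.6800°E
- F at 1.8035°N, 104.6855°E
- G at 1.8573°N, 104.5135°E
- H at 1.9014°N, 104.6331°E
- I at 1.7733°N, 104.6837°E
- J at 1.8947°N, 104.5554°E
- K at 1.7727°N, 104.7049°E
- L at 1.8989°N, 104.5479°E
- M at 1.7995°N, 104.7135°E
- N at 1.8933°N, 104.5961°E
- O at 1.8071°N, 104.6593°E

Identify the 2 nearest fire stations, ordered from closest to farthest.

O, A

Distances from 1.8199°N, 104.5965°E:
A: √((0.0640·111.32)² + (-0.0268·111.26)²) = √(50.758215 + 8.890940) = 7.7233 km
B: √((-0.0761·111.32)² + (0.1122·111.26)²) = √(71.765499 + 155.834576) = 15.0864 km
C: √((0.0355·111.32)² + (-0.0801·111.26)²) = √(15.617197 + 79.422425) = 9.7488 km
D: √((0.0162·111.32)² + (-0.0711·111.26)²) = √(3.252194 + 62.577371) = 8.1135 km
E: √((-0.0295·111.32)² + (0.0835·111.26)²) = √(10.784262 + 86.308002) = 9.8535 km
F: √((-0.0164·111.32)² + (0.0890·111.26)²) = √(3.332991 + 98.052377) = 10.0690 km
G: √((0.0374·111.32)² + (-0.0830·111.26)²) = √(17.333633 + 85.277468) = 10.1297 km
H: √((0.0815·111.32)² + (0.0366·111.26)²) = √(82.311708 + 16.582129) = 9.9445 km
I: √((-0.0466·111.32)² + (0.0872·111.26)²) = √(26.910281 + 94.126320) = 11.0017 km
J: √((0.0748·111.32)² + (-0.0411·111.26)²) = √(69.334532 + 20.910372) = 9.4997 km
K: √((-0.0472·111.32)² + (0.1084·111.26)²) = √(27.607711 + 145.457686) = 13.1554 km
L: √((0.0790·111.32)² + (-0.0486·111.26)²) = √(77.339361 + 29.238201) = 10.3236 km
M: √((-0.0204·111.32)² + (0.1170·111.26)²) = √(5.157114 + 169.453223) = 13.2140 km
N: √((0.0734·111.32)² + (-0.0004·111.26)²) = √(66.763411 + 0.001981) = 8.1710 km
O: √((-0.0128·111.32)² + (0.0628·111.26)²) = √(2.030329 + 48.819958) = 7.1309 km
Sorted: O (7.1309 km) < A (7.7233 km) < D (8.1135 km) < N (8.1710 km) < …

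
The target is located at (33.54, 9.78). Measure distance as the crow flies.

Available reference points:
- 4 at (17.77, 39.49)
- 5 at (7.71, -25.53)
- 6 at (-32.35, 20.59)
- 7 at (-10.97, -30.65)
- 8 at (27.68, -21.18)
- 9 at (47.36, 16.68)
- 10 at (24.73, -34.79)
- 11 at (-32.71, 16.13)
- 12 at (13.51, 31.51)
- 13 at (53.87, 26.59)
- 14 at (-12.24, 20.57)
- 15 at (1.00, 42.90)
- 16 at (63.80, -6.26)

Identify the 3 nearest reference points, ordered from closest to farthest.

9, 13, 12

Distances from (33.54, 9.78):
4: √((-15.77)² + (29.71)²) = √(248.6929 + 882.6841) = 33.64
5: √((-25.83)² + (-35.31)²) = √(667.1889 + 1246.7961) = 43.75
6: √((-65.89)² + (10.81)²) = √(4341.4921 + 116.8561) = 66.77
7: √((-44.51)² + (-40.43)²) = √(1981.1401 + 1634.5849) = 60.13
8: √((-5.86)² + (-30.96)²) = √(34.3396 + 958.5216) = 31.51
9: √((13.82)² + (6.90)²) = √(190.9924 + 47.6100) = 15.45
10: √((-8.81)² + (-44.57)²) = √(77.6161 + 1986.4849) = 45.43
11: √((-66.25)² + (6.35)²) = √(4389.0625 + 40.3225) = 66.55
12: √((-20.03)² + (21.73)²) = √(401.2009 + 472.1929) = 29.55
13: √((20.33)² + (16.81)²) = √(413.3089 + 282.5761) = 26.38
14: √((-45.78)² + (10.79)²) = √(2095.8084 + 116.4241) = 47.03
15: √((-32.54)² + (33.12)²) = √(1058.8516 + 1096.9344) = 46.43
16: √((30.26)² + (-16.04)²) = √(915.6676 + 257.2816) = 34.25
Sorted: 9 (15.45) < 13 (26.38) < 12 (29.55) < 8 (31.51) < 4 (33.64) < …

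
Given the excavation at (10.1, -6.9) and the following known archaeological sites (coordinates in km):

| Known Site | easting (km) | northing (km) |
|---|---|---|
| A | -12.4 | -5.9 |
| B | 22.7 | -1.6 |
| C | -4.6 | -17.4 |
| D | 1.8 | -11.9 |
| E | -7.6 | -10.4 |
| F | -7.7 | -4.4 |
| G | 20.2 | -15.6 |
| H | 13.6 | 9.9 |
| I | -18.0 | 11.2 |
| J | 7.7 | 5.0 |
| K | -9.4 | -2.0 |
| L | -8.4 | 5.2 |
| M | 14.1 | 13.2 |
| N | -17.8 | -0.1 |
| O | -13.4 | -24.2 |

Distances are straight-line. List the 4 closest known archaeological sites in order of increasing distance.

Distances from (10.1, -6.9):
A: √((-22.5)² + (1.0)²) = √(506.2500 + 1.0000) = 22.52 km
B: √((12.6)² + (5.3)²) = √(158.7600 + 28.0900) = 13.67 km
C: √((-14.7)² + (-10.5)²) = √(216.0900 + 110.2500) = 18.06 km
D: √((-8.3)² + (-5.0)²) = √(68.8900 + 25.0000) = 9.69 km
E: √((-17.7)² + (-3.5)²) = √(313.2900 + 12.2500) = 18.04 km
F: √((-17.8)² + (2.5)²) = √(316.8400 + 6.2500) = 17.97 km
G: √((10.1)² + (-8.7)²) = √(102.0100 + 75.6900) = 13.33 km
H: √((3.5)² + (16.8)²) = √(12.2500 + 282.2400) = 17.16 km
I: √((-28.1)² + (18.1)²) = √(789.6100 + 327.6100) = 33.42 km
J: √((-2.4)² + (11.9)²) = √(5.7600 + 141.6100) = 12.14 km
K: √((-19.5)² + (4.9)²) = √(380.2500 + 24.0100) = 20.11 km
L: √((-18.5)² + (12.1)²) = √(342.2500 + 146.4100) = 22.11 km
M: √((4.0)² + (20.1)²) = √(16.0000 + 404.0100) = 20.49 km
N: √((-27.9)² + (6.8)²) = √(778.4100 + 46.2400) = 28.72 km
O: √((-23.5)² + (-17.3)²) = √(552.2500 + 299.2900) = 29.18 km
Sorted: D (9.69 km) < J (12.14 km) < G (13.33 km) < B (13.67 km) < H (17.16 km) < F (17.97 km) < …

D, J, G, B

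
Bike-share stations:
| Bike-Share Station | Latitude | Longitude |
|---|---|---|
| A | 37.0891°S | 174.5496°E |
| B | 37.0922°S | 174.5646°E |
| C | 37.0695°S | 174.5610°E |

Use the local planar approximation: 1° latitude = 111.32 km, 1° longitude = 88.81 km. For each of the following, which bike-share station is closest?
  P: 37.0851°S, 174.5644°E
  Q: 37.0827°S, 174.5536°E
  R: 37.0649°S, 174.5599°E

P→B; Q→A; R→C

P at 37.0851°S, 174.5644°E:
  A: √((-0.0040·111.32)² + (-0.0148·88.81)²) = √(0.198274 + 1.727616) = 1.3878 km
  B: √((-0.0071·111.32)² + (0.0002·88.81)²) = √(0.624688 + 0.000315) = 0.7906 km
  C: √((0.0156·111.32)² + (-0.0034·88.81)²) = √(3.015752 + 0.091176) = 1.7626 km
  → nearest: B (0.7906 km)
Q at 37.0827°S, 174.5536°E:
  A: √((-0.0064·111.32)² + (-0.0040·88.81)²) = √(0.507582 + 0.126195) = 0.7961 km
  B: √((-0.0095·111.32)² + (0.0110·88.81)²) = √(1.118391 + 0.954353) = 1.4397 km
  C: √((0.0132·111.32)² + (0.0074·88.81)²) = √(2.159207 + 0.431904) = 1.6097 km
  → nearest: A (0.7961 km)
R at 37.0649°S, 174.5599°E:
  A: √((-0.0242·111.32)² + (-0.0103·88.81)²) = √(7.257334 + 0.836755) = 2.8450 km
  B: √((-0.0273·111.32)² + (0.0047·88.81)²) = √(9.235740 + 0.174229) = 3.0676 km
  C: √((-0.0046·111.32)² + (0.0011·88.81)²) = √(0.262218 + 0.009544) = 0.5213 km
  → nearest: C (0.5213 km)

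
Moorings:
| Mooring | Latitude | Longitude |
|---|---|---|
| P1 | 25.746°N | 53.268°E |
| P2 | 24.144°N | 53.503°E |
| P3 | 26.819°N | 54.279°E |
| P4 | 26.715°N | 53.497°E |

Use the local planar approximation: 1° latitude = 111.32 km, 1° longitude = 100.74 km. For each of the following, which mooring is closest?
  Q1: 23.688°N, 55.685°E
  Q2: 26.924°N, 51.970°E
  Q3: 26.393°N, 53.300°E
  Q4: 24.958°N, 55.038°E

Q1→P2; Q2→P4; Q3→P4; Q4→P2

Q1 at 23.688°N, 55.685°E:
  P1: √((2.058·111.32)² + (-2.417·100.74)²) = √(52485.23380 + 59286.68859) = 334.323 km
  P2: √((0.456·111.32)² + (-2.182·100.74)²) = √(2576.77252 + 48318.49354) = 225.600 km
  P3: √((3.131·111.32)² + (-1.406·100.74)²) = √(121482.16708 + 20062.01424) = 376.224 km
  P4: √((3.027·111.32)² + (-2.188·100.74)²) = √(113545.84254 + 48584.58846) = 402.654 km
  → nearest: P2 (225.600 km)
Q2 at 26.924°N, 51.970°E:
  P1: √((-1.178·111.32)² + (1.298·100.74)²) = √(17196.37773 + 17098.31359) = 185.188 km
  P2: √((-2.780·111.32)² + (1.533·100.74)²) = √(95771.43332 + 23849.99008) = 345.863 km
  P3: √((-0.105·111.32)² + (2.309·100.74)²) = √(136.62337 + 54106.78871) = 232.902 km
  P4: √((-0.209·111.32)² + (1.527·100.74)²) = √(541.30117 + 23663.66275) = 155.579 km
  → nearest: P4 (155.579 km)
Q3 at 26.393°N, 53.300°E:
  P1: √((-0.647·111.32)² + (-0.032·100.74)²) = √(5187.46234 + 10.39211) = 72.096 km
  P2: √((-2.249·111.32)² + (0.203·100.74)²) = √(62679.46865 + 418.21150) = 251.193 km
  P3: √((0.426·111.32)² + (0.979·100.74)²) = √(2248.87643 + 9726.78411) = 109.433 km
  P4: √((0.322·111.32)² + (0.197·100.74)²) = √(1284.86689 + 393.85498) = 40.972 km
  → nearest: P4 (40.972 km)
Q4 at 24.958°N, 55.038°E:
  P1: √((0.788·111.32)² + (-1.770·100.74)²) = √(7694.82647 + 31794.38478) = 198.719 km
  P2: √((-0.814·111.32)² + (-1.535·100.74)²) = √(8210.98399 + 23912.26157) = 179.230 km
  P3: √((1.861·111.32)² + (-0.759·100.74)²) = √(42917.96701 + 5846.38545) = 220.827 km
  P4: √((1.757·111.32)² + (-1.541·100.74)²) = √(38255.15080 + 24099.56316) = 249.709 km
  → nearest: P2 (179.230 km)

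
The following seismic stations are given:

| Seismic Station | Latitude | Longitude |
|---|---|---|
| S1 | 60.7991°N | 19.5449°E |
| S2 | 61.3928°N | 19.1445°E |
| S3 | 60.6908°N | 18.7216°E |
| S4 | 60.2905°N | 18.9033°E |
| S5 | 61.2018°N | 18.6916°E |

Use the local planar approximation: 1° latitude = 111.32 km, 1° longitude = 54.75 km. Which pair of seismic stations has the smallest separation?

Pairwise distances:
S1–S2: √((0.5937·111.32)² + (-0.4004·54.75)²) = √(4367.978512 + 480.569700) = 69.6315 km
S1–S3: √((-0.1083·111.32)² + (-0.8233·54.75)²) = √(145.346075 + 2031.816477) = 46.6601 km
S1–S4: √((-0.5086·111.32)² + (-0.6416·54.75)²) = √(3205.524547 + 1233.948282) = 66.6294 km
S1–S5: √((0.4027·111.32)² + (-0.8533·54.75)²) = √(2009.600150 + 2182.587875) = 64.7471 km
S2–S3: √((-0.7020·111.32)² + (-0.4229·54.75)²) = √(6106.897343 + 536.097297) = 81.5046 km
S2–S4: √((-1.1023·111.32)² + (-0.2412·54.75)²) = √(15057.262099 + 174.390512) = 123.4166 km
S2–S5: √((-0.1910·111.32)² + (-0.4529·54.75)²) = √(452.077747 + 614.855254) = 32.6639 km
S3–S4: √((-0.4003·111.32)² + (0.1817·54.75)²) = √(1985.718013 + 98.964196) = 45.6583 km
S3–S5: √((0.5110·111.32)² + (-0.0300·54.75)²) = √(3235.848616 + 2.697806) = 56.9082 km
S4–S5: √((0.9113·111.32)² + (-0.2117·54.75)²) = √(10291.273873 + 134.341429) = 102.1059 km
Closest pair: S2–S5 at 32.6639 km.

S2 and S5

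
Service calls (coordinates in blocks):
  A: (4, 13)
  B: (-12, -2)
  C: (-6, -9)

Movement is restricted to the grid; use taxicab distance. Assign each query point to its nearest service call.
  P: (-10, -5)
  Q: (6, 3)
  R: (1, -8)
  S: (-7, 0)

P→B; Q→A; R→C; S→B

P at (-10, -5):
  A: |14| + |18| = 14 + 18 = 32 blocks
  B: |-2| + |3| = 2 + 3 = 5 blocks
  C: |4| + |-4| = 4 + 4 = 8 blocks
  → nearest: B (5 blocks)
Q at (6, 3):
  A: |-2| + |10| = 2 + 10 = 12 blocks
  B: |-18| + |-5| = 18 + 5 = 23 blocks
  C: |-12| + |-12| = 12 + 12 = 24 blocks
  → nearest: A (12 blocks)
R at (1, -8):
  A: |3| + |21| = 3 + 21 = 24 blocks
  B: |-13| + |6| = 13 + 6 = 19 blocks
  C: |-7| + |-1| = 7 + 1 = 8 blocks
  → nearest: C (8 blocks)
S at (-7, 0):
  A: |11| + |13| = 11 + 13 = 24 blocks
  B: |-5| + |-2| = 5 + 2 = 7 blocks
  C: |1| + |-9| = 1 + 9 = 10 blocks
  → nearest: B (7 blocks)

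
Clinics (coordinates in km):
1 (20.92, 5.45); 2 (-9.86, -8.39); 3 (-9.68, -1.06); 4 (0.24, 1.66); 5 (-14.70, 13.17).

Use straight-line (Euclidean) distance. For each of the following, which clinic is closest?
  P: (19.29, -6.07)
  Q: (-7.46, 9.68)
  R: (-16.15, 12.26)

P at (19.29, -6.07):
  1: √((1.63)² + (11.52)²) = √(2.6569 + 132.7104) = 11.63 km
  2: √((-29.15)² + (-2.32)²) = √(849.7225 + 5.3824) = 29.24 km
  3: √((-28.97)² + (5.01)²) = √(839.2609 + 25.1001) = 29.40 km
  4: √((-19.05)² + (7.73)²) = √(362.9025 + 59.7529) = 20.56 km
  5: √((-33.99)² + (19.24)²) = √(1155.3201 + 370.1776) = 39.06 km
  → nearest: 1 (11.63 km)
Q at (-7.46, 9.68):
  1: √((28.38)² + (-4.23)²) = √(805.4244 + 17.8929) = 28.69 km
  2: √((-2.40)² + (-18.07)²) = √(5.7600 + 326.5249) = 18.23 km
  3: √((-2.22)² + (-10.74)²) = √(4.9284 + 115.3476) = 10.97 km
  4: √((7.70)² + (-8.02)²) = √(59.2900 + 64.3204) = 11.12 km
  5: √((-7.24)² + (3.49)²) = √(52.4176 + 12.1801) = 8.04 km
  → nearest: 5 (8.04 km)
R at (-16.15, 12.26):
  1: √((37.07)² + (-6.81)²) = √(1374.1849 + 46.3761) = 37.69 km
  2: √((6.29)² + (-20.65)²) = √(39.5641 + 426.4225) = 21.59 km
  3: √((6.47)² + (-13.32)²) = √(41.8609 + 177.4224) = 14.81 km
  4: √((16.39)² + (-10.60)²) = √(268.6321 + 112.3600) = 19.52 km
  5: √((1.45)² + (0.91)²) = √(2.1025 + 0.8281) = 1.71 km
  → nearest: 5 (1.71 km)

P→1; Q→5; R→5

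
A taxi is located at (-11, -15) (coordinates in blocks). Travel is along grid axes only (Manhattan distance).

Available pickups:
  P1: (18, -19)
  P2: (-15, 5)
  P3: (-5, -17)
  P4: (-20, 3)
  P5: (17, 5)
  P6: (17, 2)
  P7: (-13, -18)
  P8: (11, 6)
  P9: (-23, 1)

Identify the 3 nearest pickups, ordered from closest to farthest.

Distances from (-11, -15):
P1: 33 blocks
P2: 24 blocks
P3: 8 blocks
P4: 27 blocks
P5: 48 blocks
P6: 45 blocks
P7: 5 blocks
P8: 43 blocks
P9: 28 blocks
Sorted: P7 (5 blocks) < P3 (8 blocks) < P2 (24 blocks) < P4 (27 blocks) < P9 (28 blocks) < …

P7, P3, P2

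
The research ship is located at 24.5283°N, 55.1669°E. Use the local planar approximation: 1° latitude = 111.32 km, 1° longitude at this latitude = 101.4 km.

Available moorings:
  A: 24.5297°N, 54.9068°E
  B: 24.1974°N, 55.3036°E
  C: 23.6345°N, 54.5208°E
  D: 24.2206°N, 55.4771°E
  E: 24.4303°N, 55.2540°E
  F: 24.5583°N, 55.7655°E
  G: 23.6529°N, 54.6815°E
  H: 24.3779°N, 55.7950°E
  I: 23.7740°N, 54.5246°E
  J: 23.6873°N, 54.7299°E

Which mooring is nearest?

Distances from 24.5283°N, 55.1669°E:
A: 26.3746 km
B: 39.3575 km
C: 119.1301 km
D: 46.5043 km
E: 14.0363 km
F: 60.7898 km
G: 109.1741 km
H: 65.8532 km
I: 106.2664 km
J: 103.5773 km
Minimum: E at 14.0363 km.

E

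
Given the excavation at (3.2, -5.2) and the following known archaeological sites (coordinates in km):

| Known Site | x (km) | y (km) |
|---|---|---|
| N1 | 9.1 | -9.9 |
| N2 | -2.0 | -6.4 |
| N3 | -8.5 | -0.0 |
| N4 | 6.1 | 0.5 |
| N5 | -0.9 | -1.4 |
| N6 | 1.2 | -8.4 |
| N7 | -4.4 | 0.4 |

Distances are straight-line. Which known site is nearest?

N6

Distances from (3.2, -5.2):
N1: 7.5 km
N2: 5.3 km
N3: 12.8 km
N4: 6.4 km
N5: 5.6 km
N6: 3.8 km
N7: 9.4 km
Minimum: N6 at 3.8 km.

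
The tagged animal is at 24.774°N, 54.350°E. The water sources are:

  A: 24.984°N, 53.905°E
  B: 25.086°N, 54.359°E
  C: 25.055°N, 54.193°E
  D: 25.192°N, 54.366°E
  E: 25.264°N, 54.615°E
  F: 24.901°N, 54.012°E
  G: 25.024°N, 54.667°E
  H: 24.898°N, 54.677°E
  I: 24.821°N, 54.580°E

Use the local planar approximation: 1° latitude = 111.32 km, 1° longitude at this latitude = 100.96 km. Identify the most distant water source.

E

Distances from 24.774°N, 54.350°E:
A: √((0.210·111.32)² + (-0.445·100.96)²) = √(546.49348 + 2018.45330) = 50.645 km
B: √((0.312·111.32)² + (0.009·100.96)²) = √(1206.30071 + 0.82563) = 34.744 km
C: √((0.281·111.32)² + (-0.157·100.96)²) = √(978.49596 + 251.24532) = 35.068 km
D: √((0.418·111.32)² + (0.016·100.96)²) = √(2165.20469 + 2.60939) = 46.560 km
E: √((0.490·111.32)² + (0.265·100.96)²) = √(2975.35339 + 715.79792) = 60.755 km
F: √((0.127·111.32)² + (-0.338·100.96)²) = √(199.87286 + 1164.48014) = 36.937 km
G: √((0.250·111.32)² + (0.317·100.96)²) = √(774.50890 + 1024.27650) = 42.412 km
H: √((0.124·111.32)² + (0.327·100.96)²) = √(190.54158 + 1089.91891) = 35.784 km
I: √((0.047·111.32)² + (0.230·100.96)²) = √(27.37424 + 539.20555) = 23.803 km
Maximum: E at 60.755 km.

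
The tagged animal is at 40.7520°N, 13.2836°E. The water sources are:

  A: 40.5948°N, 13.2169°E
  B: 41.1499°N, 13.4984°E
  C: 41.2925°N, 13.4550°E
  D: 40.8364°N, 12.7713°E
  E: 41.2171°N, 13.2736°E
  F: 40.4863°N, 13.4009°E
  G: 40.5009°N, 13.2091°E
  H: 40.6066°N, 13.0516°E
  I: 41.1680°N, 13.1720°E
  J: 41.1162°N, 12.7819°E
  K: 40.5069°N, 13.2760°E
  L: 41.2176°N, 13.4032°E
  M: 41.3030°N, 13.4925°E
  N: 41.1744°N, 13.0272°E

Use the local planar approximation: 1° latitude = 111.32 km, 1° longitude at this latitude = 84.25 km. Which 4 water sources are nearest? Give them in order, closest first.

Distances from 40.7520°N, 13.2836°E:
A: √((-0.1572·111.32)² + (-0.0667·84.25)²) = √(306.232640 + 31.578499) = 18.3796 km
B: √((0.3979·111.32)² + (0.2148·84.25)²) = √(1961.978634 + 327.497790) = 47.8485 km
C: √((0.5405·111.32)² + (0.1714·84.25)²) = √(3620.243579 + 208.526596) = 61.8771 km
D: √((0.0844·111.32)² + (-0.5123·84.25)²) = √(88.273691 + 1862.895660) = 44.1720 km
E: √((0.4651·111.32)² + (-0.0100·84.25)²) = √(2680.643584 + 0.709806) = 51.7818 km
F: √((-0.2657·111.32)² + (0.1173·84.25)²) = √(874.841757 + 97.664300) = 31.1850 km
G: √((-0.2511·111.32)² + (-0.0745·84.25)²) = √(781.339573 + 39.396021) = 28.6485 km
H: √((-0.1454·111.32)² + (-0.2320·84.25)²) = √(261.984265 + 382.046116) = 25.3778 km
I: √((0.4160·111.32)² + (-0.1116·84.25)²) = √(2144.534595 + 88.403245) = 47.2540 km
J: √((0.3642·111.32)² + (-0.5017·84.25)²) = √(1643.714091 + 1786.602845) = 58.5689 km
K: √((-0.2451·111.32)² + (-0.0076·84.25)²) = √(744.445686 + 0.409984) = 27.2920 km
L: √((0.4656·111.32)² + (0.1196·84.25)²) = √(2686.410267 + 101.531822) = 52.8010 km
M: √((0.5510·111.32)² + (0.2089·84.25)²) = √(3762.266825 + 309.753840) = 63.8124 km
N: √((0.4224·111.32)² + (-0.2564·84.25)²) = √(2211.027857 + 466.633443) = 51.7461 km
Sorted: A (18.3796 km) < H (25.3778 km) < K (27.2920 km) < G (28.6485 km) < F (31.1850 km) < D (44.1720 km) < …

A, H, K, G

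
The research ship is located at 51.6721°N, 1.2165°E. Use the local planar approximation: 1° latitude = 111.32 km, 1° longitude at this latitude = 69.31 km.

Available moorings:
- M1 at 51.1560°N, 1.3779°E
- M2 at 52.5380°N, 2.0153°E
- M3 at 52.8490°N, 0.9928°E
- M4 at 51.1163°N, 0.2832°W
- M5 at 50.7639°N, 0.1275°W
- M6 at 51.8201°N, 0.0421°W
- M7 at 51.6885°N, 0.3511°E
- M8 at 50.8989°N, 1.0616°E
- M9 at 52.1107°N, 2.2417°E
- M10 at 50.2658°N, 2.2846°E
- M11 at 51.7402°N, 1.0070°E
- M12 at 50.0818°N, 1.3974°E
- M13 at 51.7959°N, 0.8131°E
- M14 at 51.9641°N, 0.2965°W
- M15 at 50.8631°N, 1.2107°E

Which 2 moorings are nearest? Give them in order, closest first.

Distances from 51.6721°N, 1.2165°E:
M1: √((-0.5161·111.32)² + (0.1614·69.31)²) = √(3300.761260 + 125.140780) = 58.5312 km
M2: √((0.8659·111.32)² + (0.7988·69.31)²) = √(9291.415351 + 3065.264179) = 111.1606 km
M3: √((1.1769·111.32)² + (-0.2237·69.31)²) = √(17164.277252 + 240.394079) = 131.9268 km
M4: √((-0.5558·111.32)² + (-1.4997·69.31)²) = √(3828.101816 + 10804.398169) = 120.9649 km
M5: √((-0.9082·111.32)² + (-1.3440·69.31)²) = √(10221.376613 + 8677.414339) = 137.4729 km
M6: √((0.1480·111.32)² + (-1.2586·69.31)²) = √(271.437487 + 7609.695037) = 88.7757 km
M7: √((0.0164·111.32)² + (-0.8654·69.31)²) = √(3.332991 + 3597.705246) = 60.0087 km
M8: √((-0.7732·111.32)² + (-0.1549·69.31)²) = √(7408.496602 + 115.264251) = 86.7396 km
M9: √((0.4386·111.32)² + (1.0252·69.31)²) = √(2383.875938 + 5049.042109) = 86.2144 km
M10: √((-1.4063·111.32)² + (1.0681·69.31)²) = √(24507.688340 + 5480.442529) = 173.1708 km
M11: √((0.0681·111.32)² + (-0.2095·69.31)²) = √(57.469924 + 210.843323) = 16.3803 km
M12: √((-1.5903·111.32)² + (0.1809·69.31)²) = √(31340.398421 + 157.205933) = 177.4756 km
M13: √((0.1238·111.32)² + (-0.4034·69.31)²) = √(189.927427 + 781.742252) = 31.1716 km
M14: √((0.2920·111.32)² + (-1.5130·69.31)²) = √(1056.603630 + 10996.884248) = 109.7884 km
M15: √((-0.8090·111.32)² + (-0.0058·69.31)²) = √(8110.421750 + 0.161602) = 90.0588 km
Sorted: M11 (16.3803 km) < M13 (31.1716 km) < M1 (58.5312 km) < M7 (60.0087 km) < …

M11, M13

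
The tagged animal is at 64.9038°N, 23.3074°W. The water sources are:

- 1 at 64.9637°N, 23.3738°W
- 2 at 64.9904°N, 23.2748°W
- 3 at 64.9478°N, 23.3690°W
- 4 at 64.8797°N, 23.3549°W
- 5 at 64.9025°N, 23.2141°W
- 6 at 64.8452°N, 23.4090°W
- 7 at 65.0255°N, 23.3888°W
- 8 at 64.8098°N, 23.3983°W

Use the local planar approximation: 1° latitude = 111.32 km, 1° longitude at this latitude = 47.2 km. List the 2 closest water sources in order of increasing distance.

4, 5

Distances from 64.9038°N, 23.3074°W:
1: √((0.0599·111.32)² + (-0.0664·47.2)²) = √(44.463131 + 9.822457) = 7.3679 km
2: √((0.0866·111.32)² + (0.0326·47.2)²) = √(92.935615 + 2.367659) = 9.7623 km
3: √((0.0440·111.32)² + (-0.0616·47.2)²) = √(23.991188 + 8.453673) = 5.6960 km
4: √((-0.0241·111.32)² + (-0.0475·47.2)²) = √(7.197480 + 5.026564) = 3.4963 km
5: √((-0.0013·111.32)² + (0.0933·47.2)²) = √(0.020943 + 19.393102) = 4.4061 km
6: √((-0.0586·111.32)² + (-0.1016·47.2)²) = √(42.554121 + 22.997012) = 8.0964 km
7: √((0.1217·111.32)² + (-0.0814·47.2)²) = √(183.538658 + 14.761579) = 14.0819 km
8: √((-0.0940·111.32)² + (-0.0909·47.2)²) = √(109.496970 + 18.408219) = 11.3095 km
Sorted: 4 (3.4963 km) < 5 (4.4061 km) < 3 (5.6960 km) < 1 (7.3679 km) < …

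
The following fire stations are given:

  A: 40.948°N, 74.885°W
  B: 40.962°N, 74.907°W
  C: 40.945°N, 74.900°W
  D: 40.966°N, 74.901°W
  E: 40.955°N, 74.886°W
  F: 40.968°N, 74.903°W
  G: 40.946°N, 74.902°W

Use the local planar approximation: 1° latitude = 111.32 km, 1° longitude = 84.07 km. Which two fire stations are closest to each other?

C and G

Pairwise distances:
C–G: 0.202 km
D–F: 0.279 km
B–D: 0.673 km
B–F: 0.748 km
A–E: 0.784 km
A–C: 1.305 km
A–G: 1.446 km
C–E: 1.620 km
E–G: 1.677 km
D–E: 1.758 km
B–G: 1.830 km
B–E: 1.930 km
B–C: 1.982 km
E–F: 2.034 km
D–G: 2.228 km
C–D: 2.339 km
A–D: 2.413 km
A–B: 2.419 km
F–G: 2.450 km
C–F: 2.573 km
A–F: 2.692 km
Closest pair: C–G at 0.202 km.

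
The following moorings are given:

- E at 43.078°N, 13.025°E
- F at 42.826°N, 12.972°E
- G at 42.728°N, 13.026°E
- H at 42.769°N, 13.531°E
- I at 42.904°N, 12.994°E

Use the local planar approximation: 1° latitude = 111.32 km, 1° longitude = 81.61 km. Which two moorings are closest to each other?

F and I

Pairwise distances:
E–F: 28.384 km
E–G: 38.962 km
E–H: 53.744 km
E–I: 19.534 km
F–G: 11.766 km
F–H: 46.059 km
F–I: 8.867 km
G–H: 41.465 km
G–I: 19.766 km
H–I: 46.330 km
Closest pair: F–I at 8.867 km.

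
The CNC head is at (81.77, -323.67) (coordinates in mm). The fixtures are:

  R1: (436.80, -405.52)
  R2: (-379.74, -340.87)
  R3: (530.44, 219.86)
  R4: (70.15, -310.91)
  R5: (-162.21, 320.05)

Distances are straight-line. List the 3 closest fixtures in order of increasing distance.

Distances from (81.77, -323.67):
R1: √((355.03)² + (-81.85)²) = √(126046.3009 + 6699.4225) = 364.34 mm
R2: √((-461.51)² + (-17.20)²) = √(212991.4801 + 295.8400) = 461.83 mm
R3: √((448.67)² + (543.53)²) = √(201304.7689 + 295424.8609) = 704.79 mm
R4: √((-11.62)² + (12.76)²) = √(135.0244 + 162.8176) = 17.26 mm
R5: √((-243.98)² + (643.72)²) = √(59526.2404 + 414375.4384) = 688.41 mm
Sorted: R4 (17.26 mm) < R1 (364.34 mm) < R2 (461.83 mm) < R5 (688.41 mm) < R3 (704.79 mm)

R4, R1, R2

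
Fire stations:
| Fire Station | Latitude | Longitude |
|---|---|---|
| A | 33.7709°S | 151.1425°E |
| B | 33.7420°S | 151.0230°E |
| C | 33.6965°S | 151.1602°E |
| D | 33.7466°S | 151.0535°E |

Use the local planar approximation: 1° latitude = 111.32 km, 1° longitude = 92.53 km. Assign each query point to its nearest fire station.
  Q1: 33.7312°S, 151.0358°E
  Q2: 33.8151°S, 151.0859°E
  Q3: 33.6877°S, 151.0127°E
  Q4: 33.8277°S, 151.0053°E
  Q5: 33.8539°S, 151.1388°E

Q1→B; Q2→A; Q3→B; Q4→B; Q5→A

Q1 at 33.7312°S, 151.0358°E:
  A: √((-0.0397·111.32)² + (0.1067·92.53)²) = √(19.531132 + 97.475161) = 10.8169 km
  B: √((-0.0108·111.32)² + (-0.0128·92.53)²) = √(1.445419 + 1.402765) = 1.6877 km
  C: √((0.0347·111.32)² + (0.1244·92.53)²) = √(14.921255 + 132.496951) = 12.1416 km
  D: √((-0.0154·111.32)² + (0.0177·92.53)²) = √(2.938920 + 2.682327) = 2.3709 km
  → nearest: B (1.6877 km)
Q2 at 33.8151°S, 151.0859°E:
  A: √((0.0442·111.32)² + (0.0566·92.53)²) = √(24.209785 + 27.428243) = 7.1860 km
  B: √((0.0731·111.32)² + (-0.0629·92.53)²) = √(66.218776 + 33.873995) = 10.0046 km
  C: √((0.1186·111.32)² + (0.0743·92.53)²) = √(174.307379 + 47.265336) = 14.8853 km
  D: √((0.0685·111.32)² + (-0.0324·92.53)²) = √(58.147030 + 8.987836) = 8.1936 km
  → nearest: A (7.1860 km)
Q3 at 33.6877°S, 151.0127°E:
  A: √((-0.0832·111.32)² + (0.1298·92.53)²) = √(85.781384 + 144.249564) = 15.1668 km
  B: √((-0.0543·111.32)² + (0.0103·92.53)²) = √(36.538108 + 0.908321) = 6.1193 km
  C: √((-0.0088·111.32)² + (0.1475·92.53)²) = √(0.959648 + 186.272681) = 13.6833 km
  D: √((-0.0589·111.32)² + (0.0408·92.53)²) = √(42.990944 + 14.252316) = 7.5659 km
  → nearest: B (6.1193 km)
Q4 at 33.8277°S, 151.0053°E:
  A: √((0.0568·111.32)² + (0.1372·92.53)²) = √(39.980025 + 161.165970) = 14.1826 km
  B: √((0.0857·111.32)² + (0.0177·92.53)²) = √(91.013966 + 2.682327) = 9.6797 km
  C: √((0.1312·111.32)² + (0.1549·92.53)²) = √(213.311400 + 205.431936) = 20.4632 km
  D: √((0.0811·111.32)² + (0.0482·92.53)²) = √(81.505723 + 19.891118) = 10.0696 km
  → nearest: B (9.6797 km)
Q5 at 33.8539°S, 151.1388°E:
  A: √((0.0830·111.32)² + (0.0037·92.53)²) = √(85.369469 + 0.117211) = 9.2459 km
  B: √((0.1119·111.32)² + (-0.1158·92.53)²) = √(155.169574 + 114.810668) = 16.4311 km
  C: √((0.1574·111.32)² + (0.0214·92.53)²) = √(307.012354 + 3.920962) = 17.6333 km
  D: √((0.1073·111.32)² + (-0.0853·92.53)²) = √(142.674329 + 62.296434) = 14.3168 km
  → nearest: A (9.2459 km)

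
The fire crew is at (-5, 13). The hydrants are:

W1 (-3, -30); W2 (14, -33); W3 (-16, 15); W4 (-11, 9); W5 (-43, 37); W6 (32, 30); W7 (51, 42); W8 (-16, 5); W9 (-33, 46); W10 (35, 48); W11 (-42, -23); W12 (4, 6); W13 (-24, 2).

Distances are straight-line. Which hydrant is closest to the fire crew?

Distances from (-5, 13):
W1: 43.0
W2: 49.8
W3: 11.2
W4: 7.2
W5: 44.9
W6: 40.7
W7: 63.1
W8: 13.6
W9: 43.3
W10: 53.2
W11: 51.6
W12: 11.4
W13: 22.0
Minimum: W4 at 7.2.

W4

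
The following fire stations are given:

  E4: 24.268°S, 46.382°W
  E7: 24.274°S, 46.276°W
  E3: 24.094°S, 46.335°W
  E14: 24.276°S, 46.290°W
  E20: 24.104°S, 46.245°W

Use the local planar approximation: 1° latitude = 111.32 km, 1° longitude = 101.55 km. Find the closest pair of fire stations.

Pairwise distances:
E4–E7: 10.785 km
E4–E3: 19.949 km
E4–E14: 9.385 km
E4–E20: 22.953 km
E7–E3: 20.914 km
E7–E14: 1.439 km
E7–E20: 19.184 km
E3–E14: 20.769 km
E3–E20: 9.207 km
E14–E20: 19.685 km
Closest pair: E7–E14 at 1.439 km.

E7 and E14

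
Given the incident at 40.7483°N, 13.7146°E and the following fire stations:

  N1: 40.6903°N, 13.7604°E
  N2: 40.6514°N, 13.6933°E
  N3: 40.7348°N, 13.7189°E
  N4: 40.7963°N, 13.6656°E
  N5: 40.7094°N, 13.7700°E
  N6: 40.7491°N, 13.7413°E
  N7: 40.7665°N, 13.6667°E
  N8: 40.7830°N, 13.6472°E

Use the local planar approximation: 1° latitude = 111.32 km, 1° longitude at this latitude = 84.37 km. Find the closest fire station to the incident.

N3

Distances from 40.7483°N, 13.7146°E:
N1: √((-0.0580·111.32)² + (0.0458·84.37)²) = √(41.687167 + 14.931624) = 7.5245 km
N2: √((-0.0969·111.32)² + (-0.0213·84.37)²) = √(116.357384 + 3.229500) = 10.9356 km
N3: √((-0.0135·111.32)² + (0.0043·84.37)²) = √(2.258468 + 0.131617) = 1.5460 km
N4: √((0.0480·111.32)² + (-0.0490·84.37)²) = √(28.551496 + 17.091031) = 6.7559 km
N5: √((-0.0389·111.32)² + (0.0554·84.37)²) = √(18.751914 + 21.847192) = 6.3717 km
N6: √((0.0008·111.32)² + (0.0267·84.37)²) = √(0.007931 + 5.074563) = 2.2544 km
N7: √((0.0182·111.32)² + (-0.0479·84.37)²) = √(4.104773 + 16.332292) = 4.5207 km
N8: √((0.0347·111.32)² + (-0.0674·84.37)²) = √(14.921255 + 32.336714) = 6.8744 km
Minimum: N3 at 1.5460 km.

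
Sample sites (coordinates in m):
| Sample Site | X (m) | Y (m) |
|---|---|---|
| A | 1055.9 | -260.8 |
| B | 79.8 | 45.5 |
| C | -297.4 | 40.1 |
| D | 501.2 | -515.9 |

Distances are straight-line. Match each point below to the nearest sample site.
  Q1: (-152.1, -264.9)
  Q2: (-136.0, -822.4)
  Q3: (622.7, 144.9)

Q1→C; Q2→D; Q3→B

Q1 at (-152.1, -264.9):
  A: 1208.0 m
  B: 387.5 m
  C: 337.8 m
  D: 699.9 m
  → nearest: C (337.8 m)
Q2 at (-136.0, -822.4):
  A: 1317.6 m
  B: 894.3 m
  C: 877.5 m
  D: 707.1 m
  → nearest: D (707.1 m)
Q3 at (622.7, 144.9):
  A: 593.5 m
  B: 551.9 m
  C: 926.0 m
  D: 671.9 m
  → nearest: B (551.9 m)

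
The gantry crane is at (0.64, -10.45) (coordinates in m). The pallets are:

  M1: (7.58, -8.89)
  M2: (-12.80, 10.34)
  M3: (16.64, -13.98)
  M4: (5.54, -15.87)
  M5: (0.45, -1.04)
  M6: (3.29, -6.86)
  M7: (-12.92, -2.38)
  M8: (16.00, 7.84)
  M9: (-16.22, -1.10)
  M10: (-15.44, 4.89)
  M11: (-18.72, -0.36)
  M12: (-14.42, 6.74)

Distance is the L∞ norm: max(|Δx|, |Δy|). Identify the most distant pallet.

Distances from (0.64, -10.45):
M1: 6.94 m
M2: 20.79 m
M3: 16.00 m
M4: 5.42 m
M5: 9.41 m
M6: 3.59 m
M7: 13.56 m
M8: 18.29 m
M9: 16.86 m
M10: 16.08 m
M11: 19.36 m
M12: 17.19 m
Maximum: M2 at 20.79 m.

M2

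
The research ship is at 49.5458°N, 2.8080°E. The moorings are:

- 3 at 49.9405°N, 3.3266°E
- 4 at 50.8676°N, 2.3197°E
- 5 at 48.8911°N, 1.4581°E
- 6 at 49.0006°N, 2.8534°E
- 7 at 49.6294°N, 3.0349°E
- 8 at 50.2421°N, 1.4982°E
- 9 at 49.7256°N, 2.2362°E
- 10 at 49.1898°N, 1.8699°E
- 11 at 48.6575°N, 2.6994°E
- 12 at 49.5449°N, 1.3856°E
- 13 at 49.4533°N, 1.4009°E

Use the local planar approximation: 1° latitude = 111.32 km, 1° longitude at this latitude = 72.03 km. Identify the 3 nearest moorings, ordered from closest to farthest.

7, 9, 3

Distances from 49.5458°N, 2.8080°E:
3: √((0.3947·111.32)² + (0.5186·72.03)²) = √(1930.548196 + 1395.377945) = 57.6708 km
4: √((1.3218·111.32)² + (-0.4883·72.03)²) = √(21650.996529 + 1237.087100) = 151.2881 km
5: √((-0.6547·111.32)² + (-1.3499·72.03)²) = √(5311.669896 + 9454.314045) = 121.5154 km
6: √((-0.5452·111.32)² + (0.0454·72.03)²) = √(3683.478079 + 10.693960) = 60.7797 km
7: √((0.0836·111.32)² + (0.2269·72.03)²) = √(86.608188 + 267.113490) = 18.8075 km
8: √((0.6963·111.32)² + (-1.3098·72.03)²) = √(6008.128127 + 8900.959024) = 122.1028 km
9: √((0.1798·111.32)² + (-0.5718·72.03)²) = √(400.613675 + 1696.348705) = 45.7926 km
10: √((-0.3560·111.32)² + (-0.9381·72.03)²) = √(1570.530559 + 4565.886395) = 78.3353 km
11: √((-0.8883·111.32)² + (-0.1086·72.03)²) = √(9778.353185 + 61.190849) = 99.1945 km
12: √((-0.0009·111.32)² + (-1.4224·72.03)²) = √(0.010038 + 10497.123743) = 102.4555 km
13: √((-0.0925·111.32)² + (-1.4071·72.03)²) = √(106.030268 + 10272.514327) = 101.8751 km
Sorted: 7 (18.8075 km) < 9 (45.7926 km) < 3 (57.6708 km) < 6 (60.7797 km) < 10 (78.3353 km) < …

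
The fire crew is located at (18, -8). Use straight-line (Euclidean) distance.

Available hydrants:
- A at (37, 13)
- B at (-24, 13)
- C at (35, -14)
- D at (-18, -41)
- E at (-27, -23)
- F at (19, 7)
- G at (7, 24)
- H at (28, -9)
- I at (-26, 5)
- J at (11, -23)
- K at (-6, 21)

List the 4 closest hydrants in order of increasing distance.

H, F, J, C

Distances from (18, -8):
A: 28.3
B: 47.0
C: 18.0
D: 48.8
E: 47.4
F: 15.0
G: 33.8
H: 10.0
I: 45.9
J: 16.6
K: 37.6
Sorted: H (10.0) < F (15.0) < J (16.6) < C (18.0) < A (28.3) < G (33.8) < …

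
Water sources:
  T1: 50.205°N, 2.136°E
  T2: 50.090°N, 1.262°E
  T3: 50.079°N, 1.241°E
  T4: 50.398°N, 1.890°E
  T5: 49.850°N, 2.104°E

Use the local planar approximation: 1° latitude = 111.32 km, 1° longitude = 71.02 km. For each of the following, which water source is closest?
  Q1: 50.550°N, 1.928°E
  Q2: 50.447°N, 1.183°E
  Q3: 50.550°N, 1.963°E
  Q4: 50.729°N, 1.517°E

Q1 at 50.550°N, 1.928°E:
  T1: 41.148 km
  T2: 69.709 km
  T3: 71.621 km
  T4: 17.135 km
  T5: 78.920 km
  → nearest: T4 (17.135 km)
Q2 at 50.447°N, 1.183°E:
  T1: 72.846 km
  T2: 40.135 km
  T3: 41.172 km
  T4: 50.507 km
  T5: 93.247 km
  → nearest: T2 (40.135 km)
Q3 at 50.550°N, 1.963°E:
  T1: 40.323 km
  T2: 71.419 km
  T3: 73.337 km
  T4: 17.697 km
  T5: 78.565 km
  → nearest: T4 (17.697 km)
Q4 at 50.729°N, 1.517°E:
  T1: 73.042 km
  T2: 73.403 km
  T3: 74.966 km
  T4: 45.381 km
  T5: 106.361 km
  → nearest: T4 (45.381 km)

Q1→T4; Q2→T2; Q3→T4; Q4→T4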